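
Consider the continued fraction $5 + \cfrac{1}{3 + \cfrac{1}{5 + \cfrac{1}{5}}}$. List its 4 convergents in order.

5/1, 16/3, 85/16, 441/83

Using the convergent recurrence p_i = a_i*p_{i-1} + p_{i-2}, q_i = a_i*q_{i-1} + q_{i-2} with p_{-2}=0, p_{-1}=1, q_{-2}=1, q_{-1}=0:
  i=0: a_0=5, p_0 = 5*1 + 0 = 5, q_0 = 5*0 + 1 = 1.
  i=1: a_1=3, p_1 = 3*5 + 1 = 16, q_1 = 3*1 + 0 = 3.
  i=2: a_2=5, p_2 = 5*16 + 5 = 85, q_2 = 5*3 + 1 = 16.
  i=3: a_3=5, p_3 = 5*85 + 16 = 441, q_3 = 5*16 + 3 = 83.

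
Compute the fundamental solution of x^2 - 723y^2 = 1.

First expand sqrt(723) as a continued fraction. With x_i = (sqrt(723) + m_i)/d_i and (m_0, d_0) = (0, 1): a_0 = floor(sqrt(723)) = 26, since 26^2 = 676 <= 723 < 729 = 27^2.
Iterate m_{i+1} = d_i*a_i - m_i, d_{i+1} = (723 - m_{i+1}^2)/d_i, a_{i+1} = floor((a_0 + m_{i+1})/d_{i+1}):
  m_1 = 1*26 - 0 = 26, d_1 = (723 - 26^2)/1 = 47/1 = 47, a_1 = floor((26 + 26)/47) = 1.
  m_2 = 47*1 - 26 = 21, d_2 = (723 - 21^2)/47 = 282/47 = 6, a_2 = floor((26 + 21)/6) = 7.
  m_3 = 6*7 - 21 = 21, d_3 = (723 - 21^2)/6 = 282/6 = 47, a_3 = floor((26 + 21)/47) = 1.
  m_4 = 47*1 - 21 = 26, d_4 = (723 - 26^2)/47 = 47/47 = 1, a_4 = floor((26 + 26)/1) = 52.
  m_5 = 1*52 - 26 = 26, d_5 = (723 - 26^2)/1 = 47/1 = 47: (m_5, d_5) = (m_1, d_1) = (26, 47), so from here the quotients repeat a_1, ..., a_4; the period length is 4.
So sqrt(723) = [26; (1, 7, 1, 52)] with period length k = 4.
k is even, so the fundamental solution of x^2 - 723y^2 = 1 is (p_{k-1}, q_{k-1}) = (p_3, q_3); compute convergents through index 3.
Convergents (p_i = a_i*p_{i-1} + p_{i-2}, q_i = a_i*q_{i-1} + q_{i-2} with p_{-2}=0, p_{-1}=1, q_{-2}=1, q_{-1}=0):
  i=0: a_0=26, p_0 = 26*1 + 0 = 26, q_0 = 26*0 + 1 = 1.
  i=1: a_1=1, p_1 = 1*26 + 1 = 27, q_1 = 1*1 + 0 = 1.
  i=2: a_2=7, p_2 = 7*27 + 26 = 215, q_2 = 7*1 + 1 = 8.
  i=3: a_3=1, p_3 = 1*215 + 27 = 242, q_3 = 1*8 + 1 = 9.
Check: 242^2 - 723*9^2 = 58564 - 58563 = 1, so (x, y) = (242, 9) solves the equation, and by the theorem it is the least positive solution.

(x, y) = (242, 9)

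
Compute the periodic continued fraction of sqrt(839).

Write x_i = (sqrt(839) + m_i)/d_i with (m_0, d_0) = (0, 1). a_0 = floor(sqrt(839)) = 28, since 28^2 = 784 <= 839 < 841 = 29^2.
Iterate m_{i+1} = d_i*a_i - m_i, d_{i+1} = (839 - m_{i+1}^2)/d_i, a_{i+1} = floor((a_0 + m_{i+1})/d_{i+1}):
  m_1 = 1*28 - 0 = 28, d_1 = (839 - 28^2)/1 = 55/1 = 55, a_1 = floor((28 + 28)/55) = 1.
  m_2 = 55*1 - 28 = 27, d_2 = (839 - 27^2)/55 = 110/55 = 2, a_2 = floor((28 + 27)/2) = 27.
  m_3 = 2*27 - 27 = 27, d_3 = (839 - 27^2)/2 = 110/2 = 55, a_3 = floor((28 + 27)/55) = 1.
  m_4 = 55*1 - 27 = 28, d_4 = (839 - 28^2)/55 = 55/55 = 1, a_4 = floor((28 + 28)/1) = 56.
  m_5 = 1*56 - 28 = 28, d_5 = (839 - 28^2)/1 = 55/1 = 55: (m_5, d_5) = (m_1, d_1) = (28, 55), so from here the quotients repeat a_1, ..., a_4; the period length is 4.
Hence the expansion of sqrt(839) is a_0 = 28 followed by the repeating block 1, 27, 1, 56 (period 4).

[28; (1, 27, 1, 56)]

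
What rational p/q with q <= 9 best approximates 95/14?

Expand x = 95/14 as a continued fraction with the Euclidean algorithm:
  95 = 6*14 + 11, so a_0 = 6.
  14 = 1*11 + 3, so a_1 = 1.
  11 = 3*3 + 2, so a_2 = 3.
  3 = 1*2 + 1, so a_3 = 1.
  2 = 2*1 + 0, so a_4 = 2.
so x = [6; 1, 3, 1, 2].
Convergents (p_i = a_i*p_{i-1} + p_{i-2}, q_i = a_i*q_{i-1} + q_{i-2} with p_{-2}=0, p_{-1}=1, q_{-2}=1, q_{-1}=0), until the denominator exceeds 9:
  i=0: a_0=6, p_0 = 6*1 + 0 = 6, q_0 = 6*0 + 1 = 1.
  i=1: a_1=1, p_1 = 1*6 + 1 = 7, q_1 = 1*1 + 0 = 1.
  i=2: a_2=3, p_2 = 3*7 + 6 = 27, q_2 = 3*1 + 1 = 4.
  i=3: a_3=1, p_3 = 1*27 + 7 = 34, q_3 = 1*4 + 1 = 5.
  i=4: a_4=2, p_4 = 2*34 + 27 = 95, q_4 = 2*5 + 4 = 14.
q_4 = 14 > 9, so the last convergent with denominator <= 9 is p_3/q_3 = 34/5.
The closest fraction with denominator <= 9 is either p_3/q_3 or the intermediate fraction (k*p_3 + p_2)/(k*q_3 + q_2) with the largest k >= 1 whose denominator stays <= 9; these approach x as k grows, and every other convergent or intermediate fraction in range is farther away.
Largest k: floor((9 - q_2)/q_3) = floor((9 - 4)/5) = 1.
That gives (1*34 + 27)/(1*5 + 4) = 61/9.
Compare the errors: |x - 34/5| = |95*5 - 34*14|/(14*5) = 1/70, and |x - 61/9| = |95*9 - 61*14|/(14*9) = 1/126.
Cross-multiplying, 1*70 = 70 < 126 = 1*126, so 1/126 is smaller: the intermediate fraction 61/9 is closer to x than 34/5.

61/9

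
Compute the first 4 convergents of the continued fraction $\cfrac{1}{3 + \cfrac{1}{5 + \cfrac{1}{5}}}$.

Using the convergent recurrence p_i = a_i*p_{i-1} + p_{i-2}, q_i = a_i*q_{i-1} + q_{i-2} with p_{-2}=0, p_{-1}=1, q_{-2}=1, q_{-1}=0:
  i=0: a_0=0, p_0 = 0*1 + 0 = 0, q_0 = 0*0 + 1 = 1.
  i=1: a_1=3, p_1 = 3*0 + 1 = 1, q_1 = 3*1 + 0 = 3.
  i=2: a_2=5, p_2 = 5*1 + 0 = 5, q_2 = 5*3 + 1 = 16.
  i=3: a_3=5, p_3 = 5*5 + 1 = 26, q_3 = 5*16 + 3 = 83.

0/1, 1/3, 5/16, 26/83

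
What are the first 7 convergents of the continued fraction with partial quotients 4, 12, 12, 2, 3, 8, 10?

Using the convergent recurrence p_i = a_i*p_{i-1} + p_{i-2}, q_i = a_i*q_{i-1} + q_{i-2} with p_{-2}=0, p_{-1}=1, q_{-2}=1, q_{-1}=0:
  i=0: a_0=4, p_0 = 4*1 + 0 = 4, q_0 = 4*0 + 1 = 1.
  i=1: a_1=12, p_1 = 12*4 + 1 = 49, q_1 = 12*1 + 0 = 12.
  i=2: a_2=12, p_2 = 12*49 + 4 = 592, q_2 = 12*12 + 1 = 145.
  i=3: a_3=2, p_3 = 2*592 + 49 = 1233, q_3 = 2*145 + 12 = 302.
  i=4: a_4=3, p_4 = 3*1233 + 592 = 4291, q_4 = 3*302 + 145 = 1051.
  i=5: a_5=8, p_5 = 8*4291 + 1233 = 35561, q_5 = 8*1051 + 302 = 8710.
  i=6: a_6=10, p_6 = 10*35561 + 4291 = 359901, q_6 = 10*8710 + 1051 = 88151.

4/1, 49/12, 592/145, 1233/302, 4291/1051, 35561/8710, 359901/88151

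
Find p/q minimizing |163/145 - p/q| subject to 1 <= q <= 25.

Expand x = 163/145 as a continued fraction with the Euclidean algorithm:
  163 = 1*145 + 18, so a_0 = 1.
  145 = 8*18 + 1, so a_1 = 8.
  18 = 18*1 + 0, so a_2 = 18.
so x = [1; 8, 18].
Convergents (p_i = a_i*p_{i-1} + p_{i-2}, q_i = a_i*q_{i-1} + q_{i-2} with p_{-2}=0, p_{-1}=1, q_{-2}=1, q_{-1}=0), until the denominator exceeds 25:
  i=0: a_0=1, p_0 = 1*1 + 0 = 1, q_0 = 1*0 + 1 = 1.
  i=1: a_1=8, p_1 = 8*1 + 1 = 9, q_1 = 8*1 + 0 = 8.
  i=2: a_2=18, p_2 = 18*9 + 1 = 163, q_2 = 18*8 + 1 = 145.
q_2 = 145 > 25, so the last convergent with denominator <= 25 is p_1/q_1 = 9/8.
The closest fraction with denominator <= 25 is either p_1/q_1 or the intermediate fraction (k*p_1 + p_0)/(k*q_1 + q_0) with the largest k >= 1 whose denominator stays <= 25; these approach x as k grows, and every other convergent or intermediate fraction in range is farther away.
Largest k: floor((25 - q_0)/q_1) = floor((25 - 1)/8) = 3.
That gives (3*9 + 1)/(3*8 + 1) = 28/25.
Compare the errors: |x - 9/8| = |163*8 - 9*145|/(145*8) = 1/1160, and |x - 28/25| = |163*25 - 28*145|/(145*25) = 15/3625.
Cross-multiplying, 1*3625 = 3625 < 17400 = 15*1160, so 1/1160 is smaller: the convergent 9/8 is closer to x than 28/25.

9/8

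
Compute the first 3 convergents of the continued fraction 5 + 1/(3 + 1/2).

5/1, 16/3, 37/7

Using the convergent recurrence p_i = a_i*p_{i-1} + p_{i-2}, q_i = a_i*q_{i-1} + q_{i-2} with p_{-2}=0, p_{-1}=1, q_{-2}=1, q_{-1}=0:
  i=0: a_0=5, p_0 = 5*1 + 0 = 5, q_0 = 5*0 + 1 = 1.
  i=1: a_1=3, p_1 = 3*5 + 1 = 16, q_1 = 3*1 + 0 = 3.
  i=2: a_2=2, p_2 = 2*16 + 5 = 37, q_2 = 2*3 + 1 = 7.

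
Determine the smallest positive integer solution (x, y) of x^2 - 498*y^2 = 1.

First expand sqrt(498) as a continued fraction. With x_i = (sqrt(498) + m_i)/d_i and (m_0, d_0) = (0, 1): a_0 = floor(sqrt(498)) = 22, since 22^2 = 484 <= 498 < 529 = 23^2.
Iterate m_{i+1} = d_i*a_i - m_i, d_{i+1} = (498 - m_{i+1}^2)/d_i, a_{i+1} = floor((a_0 + m_{i+1})/d_{i+1}):
  m_1 = 1*22 - 0 = 22, d_1 = (498 - 22^2)/1 = 14/1 = 14, a_1 = floor((22 + 22)/14) = 3.
  m_2 = 14*3 - 22 = 20, d_2 = (498 - 20^2)/14 = 98/14 = 7, a_2 = floor((22 + 20)/7) = 6.
  m_3 = 7*6 - 20 = 22, d_3 = (498 - 22^2)/7 = 14/7 = 2, a_3 = floor((22 + 22)/2) = 22.
  m_4 = 2*22 - 22 = 22, d_4 = (498 - 22^2)/2 = 14/2 = 7, a_4 = floor((22 + 22)/7) = 6.
  m_5 = 7*6 - 22 = 20, d_5 = (498 - 20^2)/7 = 98/7 = 14, a_5 = floor((22 + 20)/14) = 3.
  m_6 = 14*3 - 20 = 22, d_6 = (498 - 22^2)/14 = 14/14 = 1, a_6 = floor((22 + 22)/1) = 44.
  m_7 = 1*44 - 22 = 22, d_7 = (498 - 22^2)/1 = 14/1 = 14: (m_7, d_7) = (m_1, d_1) = (22, 14), so from here the quotients repeat a_1, ..., a_6; the period length is 6.
So sqrt(498) = [22; (3, 6, 22, 6, 3, 44)] with period length k = 6.
k is even, so the fundamental solution of x^2 - 498y^2 = 1 is (p_{k-1}, q_{k-1}) = (p_5, q_5); compute convergents through index 5.
Convergents (p_i = a_i*p_{i-1} + p_{i-2}, q_i = a_i*q_{i-1} + q_{i-2} with p_{-2}=0, p_{-1}=1, q_{-2}=1, q_{-1}=0):
  i=0: a_0=22, p_0 = 22*1 + 0 = 22, q_0 = 22*0 + 1 = 1.
  i=1: a_1=3, p_1 = 3*22 + 1 = 67, q_1 = 3*1 + 0 = 3.
  i=2: a_2=6, p_2 = 6*67 + 22 = 424, q_2 = 6*3 + 1 = 19.
  i=3: a_3=22, p_3 = 22*424 + 67 = 9395, q_3 = 22*19 + 3 = 421.
  i=4: a_4=6, p_4 = 6*9395 + 424 = 56794, q_4 = 6*421 + 19 = 2545.
  i=5: a_5=3, p_5 = 3*56794 + 9395 = 179777, q_5 = 3*2545 + 421 = 8056.
Check: 179777^2 - 498*8056^2 = 32319769729 - 32319769728 = 1, so (x, y) = (179777, 8056) solves the equation, and by the theorem it is the least positive solution.

(x, y) = (179777, 8056)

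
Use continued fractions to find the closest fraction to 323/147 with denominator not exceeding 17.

Expand x = 323/147 as a continued fraction with the Euclidean algorithm:
  323 = 2*147 + 29, so a_0 = 2.
  147 = 5*29 + 2, so a_1 = 5.
  29 = 14*2 + 1, so a_2 = 14.
  2 = 2*1 + 0, so a_3 = 2.
so x = [2; 5, 14, 2].
Convergents (p_i = a_i*p_{i-1} + p_{i-2}, q_i = a_i*q_{i-1} + q_{i-2} with p_{-2}=0, p_{-1}=1, q_{-2}=1, q_{-1}=0), until the denominator exceeds 17:
  i=0: a_0=2, p_0 = 2*1 + 0 = 2, q_0 = 2*0 + 1 = 1.
  i=1: a_1=5, p_1 = 5*2 + 1 = 11, q_1 = 5*1 + 0 = 5.
  i=2: a_2=14, p_2 = 14*11 + 2 = 156, q_2 = 14*5 + 1 = 71.
q_2 = 71 > 17, so the last convergent with denominator <= 17 is p_1/q_1 = 11/5.
The closest fraction with denominator <= 17 is either p_1/q_1 or the intermediate fraction (k*p_1 + p_0)/(k*q_1 + q_0) with the largest k >= 1 whose denominator stays <= 17; these approach x as k grows, and every other convergent or intermediate fraction in range is farther away.
Largest k: floor((17 - q_0)/q_1) = floor((17 - 1)/5) = 3.
That gives (3*11 + 2)/(3*5 + 1) = 35/16.
Compare the errors: |x - 11/5| = |323*5 - 11*147|/(147*5) = 2/735, and |x - 35/16| = |323*16 - 35*147|/(147*16) = 23/2352.
Cross-multiplying, 2*2352 = 4704 < 16905 = 23*735, so 2/735 is smaller: the convergent 11/5 is closer to x than 35/16.

11/5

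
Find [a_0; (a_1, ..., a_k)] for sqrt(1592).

Write x_i = (sqrt(1592) + m_i)/d_i with (m_0, d_0) = (0, 1). a_0 = floor(sqrt(1592)) = 39, since 39^2 = 1521 <= 1592 < 1600 = 40^2.
Iterate m_{i+1} = d_i*a_i - m_i, d_{i+1} = (1592 - m_{i+1}^2)/d_i, a_{i+1} = floor((a_0 + m_{i+1})/d_{i+1}):
  m_1 = 1*39 - 0 = 39, d_1 = (1592 - 39^2)/1 = 71/1 = 71, a_1 = floor((39 + 39)/71) = 1.
  m_2 = 71*1 - 39 = 32, d_2 = (1592 - 32^2)/71 = 568/71 = 8, a_2 = floor((39 + 32)/8) = 8.
  m_3 = 8*8 - 32 = 32, d_3 = (1592 - 32^2)/8 = 568/8 = 71, a_3 = floor((39 + 32)/71) = 1.
  m_4 = 71*1 - 32 = 39, d_4 = (1592 - 39^2)/71 = 71/71 = 1, a_4 = floor((39 + 39)/1) = 78.
  m_5 = 1*78 - 39 = 39, d_5 = (1592 - 39^2)/1 = 71/1 = 71: (m_5, d_5) = (m_1, d_1) = (39, 71), so from here the quotients repeat a_1, ..., a_4; the period length is 4.
Hence the expansion of sqrt(1592) is a_0 = 39 followed by the repeating block 1, 8, 1, 78 (period 4).

[39; (1, 8, 1, 78)]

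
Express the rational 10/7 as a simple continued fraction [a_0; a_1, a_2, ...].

[1; 2, 3]

Run the Euclidean algorithm on 10 and 7; the successive quotients are the partial quotients a_0, a_1, ... (each step inverts the fractional part left over by the previous one):
  10 = 1*7 + 3, so a_0 = 1.
  7 = 2*3 + 1, so a_1 = 2.
  3 = 3*1 + 0, so a_2 = 3.
The remainder reaches 0 after 3 divisions, so the expansion has 3 partial quotients, read off in order.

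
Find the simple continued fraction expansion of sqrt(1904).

Write x_i = (sqrt(1904) + m_i)/d_i with (m_0, d_0) = (0, 1). a_0 = floor(sqrt(1904)) = 43, since 43^2 = 1849 <= 1904 < 1936 = 44^2.
Iterate m_{i+1} = d_i*a_i - m_i, d_{i+1} = (1904 - m_{i+1}^2)/d_i, a_{i+1} = floor((a_0 + m_{i+1})/d_{i+1}):
  m_1 = 1*43 - 0 = 43, d_1 = (1904 - 43^2)/1 = 55/1 = 55, a_1 = floor((43 + 43)/55) = 1.
  m_2 = 55*1 - 43 = 12, d_2 = (1904 - 12^2)/55 = 1760/55 = 32, a_2 = floor((43 + 12)/32) = 1.
  m_3 = 32*1 - 12 = 20, d_3 = (1904 - 20^2)/32 = 1504/32 = 47, a_3 = floor((43 + 20)/47) = 1.
  m_4 = 47*1 - 20 = 27, d_4 = (1904 - 27^2)/47 = 1175/47 = 25, a_4 = floor((43 + 27)/25) = 2.
  m_5 = 25*2 - 27 = 23, d_5 = (1904 - 23^2)/25 = 1375/25 = 55, a_5 = floor((43 + 23)/55) = 1.
  m_6 = 55*1 - 23 = 32, d_6 = (1904 - 32^2)/55 = 880/55 = 16, a_6 = floor((43 + 32)/16) = 4.
  m_7 = 16*4 - 32 = 32, d_7 = (1904 - 32^2)/16 = 880/16 = 55, a_7 = floor((43 + 32)/55) = 1.
  m_8 = 55*1 - 32 = 23, d_8 = (1904 - 23^2)/55 = 1375/55 = 25, a_8 = floor((43 + 23)/25) = 2.
  m_9 = 25*2 - 23 = 27, d_9 = (1904 - 27^2)/25 = 1175/25 = 47, a_9 = floor((43 + 27)/47) = 1.
  m_10 = 47*1 - 27 = 20, d_10 = (1904 - 20^2)/47 = 1504/47 = 32, a_10 = floor((43 + 20)/32) = 1.
  m_11 = 32*1 - 20 = 12, d_11 = (1904 - 12^2)/32 = 1760/32 = 55, a_11 = floor((43 + 12)/55) = 1.
  m_12 = 55*1 - 12 = 43, d_12 = (1904 - 43^2)/55 = 55/55 = 1, a_12 = floor((43 + 43)/1) = 86.
  m_13 = 1*86 - 43 = 43, d_13 = (1904 - 43^2)/1 = 55/1 = 55: (m_13, d_13) = (m_1, d_1) = (43, 55), so from here the quotients repeat a_1, ..., a_12; the period length is 12.
Hence the expansion of sqrt(1904) is a_0 = 43 followed by the repeating block 1, 1, 1, 2, 1, 4, 1, 2, 1, 1, 1, 86 (period 12).

[43; (1, 1, 1, 2, 1, 4, 1, 2, 1, 1, 1, 86)]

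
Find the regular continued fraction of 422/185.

Run the Euclidean algorithm on 422 and 185; the successive quotients are the partial quotients a_0, a_1, ... (each step inverts the fractional part left over by the previous one):
  422 = 2*185 + 52, so a_0 = 2.
  185 = 3*52 + 29, so a_1 = 3.
  52 = 1*29 + 23, so a_2 = 1.
  29 = 1*23 + 6, so a_3 = 1.
  23 = 3*6 + 5, so a_4 = 3.
  6 = 1*5 + 1, so a_5 = 1.
  5 = 5*1 + 0, so a_6 = 5.
The remainder reaches 0 after 7 divisions, so the expansion has 7 partial quotients, read off in order.

[2; 3, 1, 1, 3, 1, 5]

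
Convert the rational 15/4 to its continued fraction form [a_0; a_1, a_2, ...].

Run the Euclidean algorithm on 15 and 4; the successive quotients are the partial quotients a_0, a_1, ... (each step inverts the fractional part left over by the previous one):
  15 = 3*4 + 3, so a_0 = 3.
  4 = 1*3 + 1, so a_1 = 1.
  3 = 3*1 + 0, so a_2 = 3.
The remainder reaches 0 after 3 divisions, so the expansion has 3 partial quotients, read off in order.

[3; 1, 3]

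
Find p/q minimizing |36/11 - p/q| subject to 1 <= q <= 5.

Expand x = 36/11 as a continued fraction with the Euclidean algorithm:
  36 = 3*11 + 3, so a_0 = 3.
  11 = 3*3 + 2, so a_1 = 3.
  3 = 1*2 + 1, so a_2 = 1.
  2 = 2*1 + 0, so a_3 = 2.
so x = [3; 3, 1, 2].
Convergents (p_i = a_i*p_{i-1} + p_{i-2}, q_i = a_i*q_{i-1} + q_{i-2} with p_{-2}=0, p_{-1}=1, q_{-2}=1, q_{-1}=0), until the denominator exceeds 5:
  i=0: a_0=3, p_0 = 3*1 + 0 = 3, q_0 = 3*0 + 1 = 1.
  i=1: a_1=3, p_1 = 3*3 + 1 = 10, q_1 = 3*1 + 0 = 3.
  i=2: a_2=1, p_2 = 1*10 + 3 = 13, q_2 = 1*3 + 1 = 4.
  i=3: a_3=2, p_3 = 2*13 + 10 = 36, q_3 = 2*4 + 3 = 11.
q_3 = 11 > 5, so the last convergent with denominator <= 5 is p_2/q_2 = 13/4.
The closest fraction with denominator <= 5 is either p_2/q_2 or the intermediate fraction (k*p_2 + p_1)/(k*q_2 + q_1) with the largest k >= 1 whose denominator stays <= 5; these approach x as k grows, and every other convergent or intermediate fraction in range is farther away.
Largest k: floor((5 - q_1)/q_2) = floor((5 - 3)/4) = 0.
Since k = 0, no intermediate fraction beyond p_2/q_2 has denominator <= 5, so the convergent 13/4 is the closest (its error is |36*4 - 13*11|/(11*4) = 1/44).

13/4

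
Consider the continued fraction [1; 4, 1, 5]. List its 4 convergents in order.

1/1, 5/4, 6/5, 35/29

Using the convergent recurrence p_i = a_i*p_{i-1} + p_{i-2}, q_i = a_i*q_{i-1} + q_{i-2} with p_{-2}=0, p_{-1}=1, q_{-2}=1, q_{-1}=0:
  i=0: a_0=1, p_0 = 1*1 + 0 = 1, q_0 = 1*0 + 1 = 1.
  i=1: a_1=4, p_1 = 4*1 + 1 = 5, q_1 = 4*1 + 0 = 4.
  i=2: a_2=1, p_2 = 1*5 + 1 = 6, q_2 = 1*4 + 1 = 5.
  i=3: a_3=5, p_3 = 5*6 + 5 = 35, q_3 = 5*5 + 4 = 29.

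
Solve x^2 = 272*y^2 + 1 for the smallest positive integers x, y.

First expand sqrt(272) as a continued fraction. With x_i = (sqrt(272) + m_i)/d_i and (m_0, d_0) = (0, 1): a_0 = floor(sqrt(272)) = 16, since 16^2 = 256 <= 272 < 289 = 17^2.
Iterate m_{i+1} = d_i*a_i - m_i, d_{i+1} = (272 - m_{i+1}^2)/d_i, a_{i+1} = floor((a_0 + m_{i+1})/d_{i+1}):
  m_1 = 1*16 - 0 = 16, d_1 = (272 - 16^2)/1 = 16/1 = 16, a_1 = floor((16 + 16)/16) = 2.
  m_2 = 16*2 - 16 = 16, d_2 = (272 - 16^2)/16 = 16/16 = 1, a_2 = floor((16 + 16)/1) = 32.
  m_3 = 1*32 - 16 = 16, d_3 = (272 - 16^2)/1 = 16/1 = 16: (m_3, d_3) = (m_1, d_1) = (16, 16), so from here the quotients repeat a_1, a_2; the period length is 2.
So sqrt(272) = [16; (2, 32)] with period length k = 2.
k is even, so the fundamental solution of x^2 - 272y^2 = 1 is (p_{k-1}, q_{k-1}) = (p_1, q_1); compute convergents through index 1.
Convergents (p_i = a_i*p_{i-1} + p_{i-2}, q_i = a_i*q_{i-1} + q_{i-2} with p_{-2}=0, p_{-1}=1, q_{-2}=1, q_{-1}=0):
  i=0: a_0=16, p_0 = 16*1 + 0 = 16, q_0 = 16*0 + 1 = 1.
  i=1: a_1=2, p_1 = 2*16 + 1 = 33, q_1 = 2*1 + 0 = 2.
Check: 33^2 - 272*2^2 = 1089 - 1088 = 1, so (x, y) = (33, 2) solves the equation, and by the theorem it is the least positive solution.

(x, y) = (33, 2)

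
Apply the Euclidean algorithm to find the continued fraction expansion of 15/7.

[2; 7]

Run the Euclidean algorithm on 15 and 7; the successive quotients are the partial quotients a_0, a_1, ... (each step inverts the fractional part left over by the previous one):
  15 = 2*7 + 1, so a_0 = 2.
  7 = 7*1 + 0, so a_1 = 7.
The remainder reaches 0 after 2 divisions, so the expansion has 2 partial quotients, read off in order.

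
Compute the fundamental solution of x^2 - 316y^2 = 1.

First expand sqrt(316) as a continued fraction. With x_i = (sqrt(316) + m_i)/d_i and (m_0, d_0) = (0, 1): a_0 = floor(sqrt(316)) = 17, since 17^2 = 289 <= 316 < 324 = 18^2.
Iterate m_{i+1} = d_i*a_i - m_i, d_{i+1} = (316 - m_{i+1}^2)/d_i, a_{i+1} = floor((a_0 + m_{i+1})/d_{i+1}):
  m_1 = 1*17 - 0 = 17, d_1 = (316 - 17^2)/1 = 27/1 = 27, a_1 = floor((17 + 17)/27) = 1.
  m_2 = 27*1 - 17 = 10, d_2 = (316 - 10^2)/27 = 216/27 = 8, a_2 = floor((17 + 10)/8) = 3.
  m_3 = 8*3 - 10 = 14, d_3 = (316 - 14^2)/8 = 120/8 = 15, a_3 = floor((17 + 14)/15) = 2.
  m_4 = 15*2 - 14 = 16, d_4 = (316 - 16^2)/15 = 60/15 = 4, a_4 = floor((17 + 16)/4) = 8.
  m_5 = 4*8 - 16 = 16, d_5 = (316 - 16^2)/4 = 60/4 = 15, a_5 = floor((17 + 16)/15) = 2.
  m_6 = 15*2 - 16 = 14, d_6 = (316 - 14^2)/15 = 120/15 = 8, a_6 = floor((17 + 14)/8) = 3.
  m_7 = 8*3 - 14 = 10, d_7 = (316 - 10^2)/8 = 216/8 = 27, a_7 = floor((17 + 10)/27) = 1.
  m_8 = 27*1 - 10 = 17, d_8 = (316 - 17^2)/27 = 27/27 = 1, a_8 = floor((17 + 17)/1) = 34.
  m_9 = 1*34 - 17 = 17, d_9 = (316 - 17^2)/1 = 27/1 = 27: (m_9, d_9) = (m_1, d_1) = (17, 27), so from here the quotients repeat a_1, ..., a_8; the period length is 8.
So sqrt(316) = [17; (1, 3, 2, 8, 2, 3, 1, 34)] with period length k = 8.
k is even, so the fundamental solution of x^2 - 316y^2 = 1 is (p_{k-1}, q_{k-1}) = (p_7, q_7); compute convergents through index 7.
Convergents (p_i = a_i*p_{i-1} + p_{i-2}, q_i = a_i*q_{i-1} + q_{i-2} with p_{-2}=0, p_{-1}=1, q_{-2}=1, q_{-1}=0):
  i=0: a_0=17, p_0 = 17*1 + 0 = 17, q_0 = 17*0 + 1 = 1.
  i=1: a_1=1, p_1 = 1*17 + 1 = 18, q_1 = 1*1 + 0 = 1.
  i=2: a_2=3, p_2 = 3*18 + 17 = 71, q_2 = 3*1 + 1 = 4.
  i=3: a_3=2, p_3 = 2*71 + 18 = 160, q_3 = 2*4 + 1 = 9.
  i=4: a_4=8, p_4 = 8*160 + 71 = 1351, q_4 = 8*9 + 4 = 76.
  i=5: a_5=2, p_5 = 2*1351 + 160 = 2862, q_5 = 2*76 + 9 = 161.
  i=6: a_6=3, p_6 = 3*2862 + 1351 = 9937, q_6 = 3*161 + 76 = 559.
  i=7: a_7=1, p_7 = 1*9937 + 2862 = 12799, q_7 = 1*559 + 161 = 720.
Check: 12799^2 - 316*720^2 = 163814401 - 163814400 = 1, so (x, y) = (12799, 720) solves the equation, and by the theorem it is the least positive solution.

(x, y) = (12799, 720)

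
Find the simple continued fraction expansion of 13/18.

[0; 1, 2, 1, 1, 2]

Run the Euclidean algorithm on 13 and 18; the successive quotients are the partial quotients a_0, a_1, ... (each step inverts the fractional part left over by the previous one):
  13 = 0*18 + 13, so a_0 = 0.
  18 = 1*13 + 5, so a_1 = 1.
  13 = 2*5 + 3, so a_2 = 2.
  5 = 1*3 + 2, so a_3 = 1.
  3 = 1*2 + 1, so a_4 = 1.
  2 = 2*1 + 0, so a_5 = 2.
The remainder reaches 0 after 6 divisions, so the expansion has 6 partial quotients, read off in order.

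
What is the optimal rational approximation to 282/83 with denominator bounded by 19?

17/5

Expand x = 282/83 as a continued fraction with the Euclidean algorithm:
  282 = 3*83 + 33, so a_0 = 3.
  83 = 2*33 + 17, so a_1 = 2.
  33 = 1*17 + 16, so a_2 = 1.
  17 = 1*16 + 1, so a_3 = 1.
  16 = 16*1 + 0, so a_4 = 16.
so x = [3; 2, 1, 1, 16].
Convergents (p_i = a_i*p_{i-1} + p_{i-2}, q_i = a_i*q_{i-1} + q_{i-2} with p_{-2}=0, p_{-1}=1, q_{-2}=1, q_{-1}=0), until the denominator exceeds 19:
  i=0: a_0=3, p_0 = 3*1 + 0 = 3, q_0 = 3*0 + 1 = 1.
  i=1: a_1=2, p_1 = 2*3 + 1 = 7, q_1 = 2*1 + 0 = 2.
  i=2: a_2=1, p_2 = 1*7 + 3 = 10, q_2 = 1*2 + 1 = 3.
  i=3: a_3=1, p_3 = 1*10 + 7 = 17, q_3 = 1*3 + 2 = 5.
  i=4: a_4=16, p_4 = 16*17 + 10 = 282, q_4 = 16*5 + 3 = 83.
q_4 = 83 > 19, so the last convergent with denominator <= 19 is p_3/q_3 = 17/5.
The closest fraction with denominator <= 19 is either p_3/q_3 or the intermediate fraction (k*p_3 + p_2)/(k*q_3 + q_2) with the largest k >= 1 whose denominator stays <= 19; these approach x as k grows, and every other convergent or intermediate fraction in range is farther away.
Largest k: floor((19 - q_2)/q_3) = floor((19 - 3)/5) = 3.
That gives (3*17 + 10)/(3*5 + 3) = 61/18.
Compare the errors: |x - 17/5| = |282*5 - 17*83|/(83*5) = 1/415, and |x - 61/18| = |282*18 - 61*83|/(83*18) = 13/1494.
Cross-multiplying, 1*1494 = 1494 < 5395 = 13*415, so 1/415 is smaller: the convergent 17/5 is closer to x than 61/18.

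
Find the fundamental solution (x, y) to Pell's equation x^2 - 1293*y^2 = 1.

(x, y) = (863, 24)

First expand sqrt(1293) as a continued fraction. With x_i = (sqrt(1293) + m_i)/d_i and (m_0, d_0) = (0, 1): a_0 = floor(sqrt(1293)) = 35, since 35^2 = 1225 <= 1293 < 1296 = 36^2.
Iterate m_{i+1} = d_i*a_i - m_i, d_{i+1} = (1293 - m_{i+1}^2)/d_i, a_{i+1} = floor((a_0 + m_{i+1})/d_{i+1}):
  m_1 = 1*35 - 0 = 35, d_1 = (1293 - 35^2)/1 = 68/1 = 68, a_1 = floor((35 + 35)/68) = 1.
  m_2 = 68*1 - 35 = 33, d_2 = (1293 - 33^2)/68 = 204/68 = 3, a_2 = floor((35 + 33)/3) = 22.
  m_3 = 3*22 - 33 = 33, d_3 = (1293 - 33^2)/3 = 204/3 = 68, a_3 = floor((35 + 33)/68) = 1.
  m_4 = 68*1 - 33 = 35, d_4 = (1293 - 35^2)/68 = 68/68 = 1, a_4 = floor((35 + 35)/1) = 70.
  m_5 = 1*70 - 35 = 35, d_5 = (1293 - 35^2)/1 = 68/1 = 68: (m_5, d_5) = (m_1, d_1) = (35, 68), so from here the quotients repeat a_1, ..., a_4; the period length is 4.
So sqrt(1293) = [35; (1, 22, 1, 70)] with period length k = 4.
k is even, so the fundamental solution of x^2 - 1293y^2 = 1 is (p_{k-1}, q_{k-1}) = (p_3, q_3); compute convergents through index 3.
Convergents (p_i = a_i*p_{i-1} + p_{i-2}, q_i = a_i*q_{i-1} + q_{i-2} with p_{-2}=0, p_{-1}=1, q_{-2}=1, q_{-1}=0):
  i=0: a_0=35, p_0 = 35*1 + 0 = 35, q_0 = 35*0 + 1 = 1.
  i=1: a_1=1, p_1 = 1*35 + 1 = 36, q_1 = 1*1 + 0 = 1.
  i=2: a_2=22, p_2 = 22*36 + 35 = 827, q_2 = 22*1 + 1 = 23.
  i=3: a_3=1, p_3 = 1*827 + 36 = 863, q_3 = 1*23 + 1 = 24.
Check: 863^2 - 1293*24^2 = 744769 - 744768 = 1, so (x, y) = (863, 24) solves the equation, and by the theorem it is the least positive solution.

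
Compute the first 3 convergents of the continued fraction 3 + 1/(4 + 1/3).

Using the convergent recurrence p_i = a_i*p_{i-1} + p_{i-2}, q_i = a_i*q_{i-1} + q_{i-2} with p_{-2}=0, p_{-1}=1, q_{-2}=1, q_{-1}=0:
  i=0: a_0=3, p_0 = 3*1 + 0 = 3, q_0 = 3*0 + 1 = 1.
  i=1: a_1=4, p_1 = 4*3 + 1 = 13, q_1 = 4*1 + 0 = 4.
  i=2: a_2=3, p_2 = 3*13 + 3 = 42, q_2 = 3*4 + 1 = 13.

3/1, 13/4, 42/13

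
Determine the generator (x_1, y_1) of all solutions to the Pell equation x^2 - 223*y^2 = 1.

First expand sqrt(223) as a continued fraction. With x_i = (sqrt(223) + m_i)/d_i and (m_0, d_0) = (0, 1): a_0 = floor(sqrt(223)) = 14, since 14^2 = 196 <= 223 < 225 = 15^2.
Iterate m_{i+1} = d_i*a_i - m_i, d_{i+1} = (223 - m_{i+1}^2)/d_i, a_{i+1} = floor((a_0 + m_{i+1})/d_{i+1}):
  m_1 = 1*14 - 0 = 14, d_1 = (223 - 14^2)/1 = 27/1 = 27, a_1 = floor((14 + 14)/27) = 1.
  m_2 = 27*1 - 14 = 13, d_2 = (223 - 13^2)/27 = 54/27 = 2, a_2 = floor((14 + 13)/2) = 13.
  m_3 = 2*13 - 13 = 13, d_3 = (223 - 13^2)/2 = 54/2 = 27, a_3 = floor((14 + 13)/27) = 1.
  m_4 = 27*1 - 13 = 14, d_4 = (223 - 14^2)/27 = 27/27 = 1, a_4 = floor((14 + 14)/1) = 28.
  m_5 = 1*28 - 14 = 14, d_5 = (223 - 14^2)/1 = 27/1 = 27: (m_5, d_5) = (m_1, d_1) = (14, 27), so from here the quotients repeat a_1, ..., a_4; the period length is 4.
So sqrt(223) = [14; (1, 13, 1, 28)] with period length k = 4.
k is even, so the fundamental solution of x^2 - 223y^2 = 1 is (p_{k-1}, q_{k-1}) = (p_3, q_3); compute convergents through index 3.
Convergents (p_i = a_i*p_{i-1} + p_{i-2}, q_i = a_i*q_{i-1} + q_{i-2} with p_{-2}=0, p_{-1}=1, q_{-2}=1, q_{-1}=0):
  i=0: a_0=14, p_0 = 14*1 + 0 = 14, q_0 = 14*0 + 1 = 1.
  i=1: a_1=1, p_1 = 1*14 + 1 = 15, q_1 = 1*1 + 0 = 1.
  i=2: a_2=13, p_2 = 13*15 + 14 = 209, q_2 = 13*1 + 1 = 14.
  i=3: a_3=1, p_3 = 1*209 + 15 = 224, q_3 = 1*14 + 1 = 15.
Check: 224^2 - 223*15^2 = 50176 - 50175 = 1, so (x, y) = (224, 15) solves the equation, and by the theorem it is the least positive solution.

(x, y) = (224, 15)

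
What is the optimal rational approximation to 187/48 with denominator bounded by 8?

Expand x = 187/48 as a continued fraction with the Euclidean algorithm:
  187 = 3*48 + 43, so a_0 = 3.
  48 = 1*43 + 5, so a_1 = 1.
  43 = 8*5 + 3, so a_2 = 8.
  5 = 1*3 + 2, so a_3 = 1.
  3 = 1*2 + 1, so a_4 = 1.
  2 = 2*1 + 0, so a_5 = 2.
so x = [3; 1, 8, 1, 1, 2].
Convergents (p_i = a_i*p_{i-1} + p_{i-2}, q_i = a_i*q_{i-1} + q_{i-2} with p_{-2}=0, p_{-1}=1, q_{-2}=1, q_{-1}=0), until the denominator exceeds 8:
  i=0: a_0=3, p_0 = 3*1 + 0 = 3, q_0 = 3*0 + 1 = 1.
  i=1: a_1=1, p_1 = 1*3 + 1 = 4, q_1 = 1*1 + 0 = 1.
  i=2: a_2=8, p_2 = 8*4 + 3 = 35, q_2 = 8*1 + 1 = 9.
q_2 = 9 > 8, so the last convergent with denominator <= 8 is p_1/q_1 = 4/1.
The closest fraction with denominator <= 8 is either p_1/q_1 or the intermediate fraction (k*p_1 + p_0)/(k*q_1 + q_0) with the largest k >= 1 whose denominator stays <= 8; these approach x as k grows, and every other convergent or intermediate fraction in range is farther away.
Largest k: floor((8 - q_0)/q_1) = floor((8 - 1)/1) = 7.
That gives (7*4 + 3)/(7*1 + 1) = 31/8.
Compare the errors: |x - 4/1| = |187*1 - 4*48|/(48*1) = 5/48, and |x - 31/8| = |187*8 - 31*48|/(48*8) = 8/384.
Cross-multiplying, 8*48 = 384 < 1920 = 5*384, so 8/384 is smaller: the intermediate fraction 31/8 is closer to x than 4/1.

31/8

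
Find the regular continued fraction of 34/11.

[3; 11]

Run the Euclidean algorithm on 34 and 11; the successive quotients are the partial quotients a_0, a_1, ... (each step inverts the fractional part left over by the previous one):
  34 = 3*11 + 1, so a_0 = 3.
  11 = 11*1 + 0, so a_1 = 11.
The remainder reaches 0 after 2 divisions, so the expansion has 2 partial quotients, read off in order.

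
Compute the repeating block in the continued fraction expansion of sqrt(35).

Write x_i = (sqrt(35) + m_i)/d_i with (m_0, d_0) = (0, 1). a_0 = floor(sqrt(35)) = 5, since 5^2 = 25 <= 35 < 36 = 6^2.
Iterate m_{i+1} = d_i*a_i - m_i, d_{i+1} = (35 - m_{i+1}^2)/d_i, a_{i+1} = floor((a_0 + m_{i+1})/d_{i+1}):
  m_1 = 1*5 - 0 = 5, d_1 = (35 - 5^2)/1 = 10/1 = 10, a_1 = floor((5 + 5)/10) = 1.
  m_2 = 10*1 - 5 = 5, d_2 = (35 - 5^2)/10 = 10/10 = 1, a_2 = floor((5 + 5)/1) = 10.
  m_3 = 1*10 - 5 = 5, d_3 = (35 - 5^2)/1 = 10/1 = 10: (m_3, d_3) = (m_1, d_1) = (5, 10), so from here the quotients repeat a_1, a_2; the period length is 2.
Hence the expansion of sqrt(35) is a_0 = 5 followed by the repeating block 1, 10 (period 2).

[5; (1, 10)]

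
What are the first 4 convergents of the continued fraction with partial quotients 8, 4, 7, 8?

Using the convergent recurrence p_i = a_i*p_{i-1} + p_{i-2}, q_i = a_i*q_{i-1} + q_{i-2} with p_{-2}=0, p_{-1}=1, q_{-2}=1, q_{-1}=0:
  i=0: a_0=8, p_0 = 8*1 + 0 = 8, q_0 = 8*0 + 1 = 1.
  i=1: a_1=4, p_1 = 4*8 + 1 = 33, q_1 = 4*1 + 0 = 4.
  i=2: a_2=7, p_2 = 7*33 + 8 = 239, q_2 = 7*4 + 1 = 29.
  i=3: a_3=8, p_3 = 8*239 + 33 = 1945, q_3 = 8*29 + 4 = 236.

8/1, 33/4, 239/29, 1945/236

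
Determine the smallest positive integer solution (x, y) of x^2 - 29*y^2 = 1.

First expand sqrt(29) as a continued fraction. With x_i = (sqrt(29) + m_i)/d_i and (m_0, d_0) = (0, 1): a_0 = floor(sqrt(29)) = 5, since 5^2 = 25 <= 29 < 36 = 6^2.
Iterate m_{i+1} = d_i*a_i - m_i, d_{i+1} = (29 - m_{i+1}^2)/d_i, a_{i+1} = floor((a_0 + m_{i+1})/d_{i+1}):
  m_1 = 1*5 - 0 = 5, d_1 = (29 - 5^2)/1 = 4/1 = 4, a_1 = floor((5 + 5)/4) = 2.
  m_2 = 4*2 - 5 = 3, d_2 = (29 - 3^2)/4 = 20/4 = 5, a_2 = floor((5 + 3)/5) = 1.
  m_3 = 5*1 - 3 = 2, d_3 = (29 - 2^2)/5 = 25/5 = 5, a_3 = floor((5 + 2)/5) = 1.
  m_4 = 5*1 - 2 = 3, d_4 = (29 - 3^2)/5 = 20/5 = 4, a_4 = floor((5 + 3)/4) = 2.
  m_5 = 4*2 - 3 = 5, d_5 = (29 - 5^2)/4 = 4/4 = 1, a_5 = floor((5 + 5)/1) = 10.
  m_6 = 1*10 - 5 = 5, d_6 = (29 - 5^2)/1 = 4/1 = 4: (m_6, d_6) = (m_1, d_1) = (5, 4), so from here the quotients repeat a_1, ..., a_5; the period length is 5.
So sqrt(29) = [5; (2, 1, 1, 2, 10)] with period length k = 5.
k is odd, so (p_{k-1}, q_{k-1}) only solves x^2 - 29y^2 = -1 and the fundamental solution of x^2 - 29y^2 = 1 is (p_{2k-1}, q_{2k-1}) = (p_9, q_9); compute convergents through index 9, running through the period twice.
Convergents (p_i = a_i*p_{i-1} + p_{i-2}, q_i = a_i*q_{i-1} + q_{i-2} with p_{-2}=0, p_{-1}=1, q_{-2}=1, q_{-1}=0):
  i=0: a_0=5, p_0 = 5*1 + 0 = 5, q_0 = 5*0 + 1 = 1.
  i=1: a_1=2, p_1 = 2*5 + 1 = 11, q_1 = 2*1 + 0 = 2.
  i=2: a_2=1, p_2 = 1*11 + 5 = 16, q_2 = 1*2 + 1 = 3.
  i=3: a_3=1, p_3 = 1*16 + 11 = 27, q_3 = 1*3 + 2 = 5.
  i=4: a_4=2, p_4 = 2*27 + 16 = 70, q_4 = 2*5 + 3 = 13.
  i=5: a_5=10, p_5 = 10*70 + 27 = 727, q_5 = 10*13 + 5 = 135.
  i=6: a_6=2, p_6 = 2*727 + 70 = 1524, q_6 = 2*135 + 13 = 283.
  i=7: a_7=1, p_7 = 1*1524 + 727 = 2251, q_7 = 1*283 + 135 = 418.
  i=8: a_8=1, p_8 = 1*2251 + 1524 = 3775, q_8 = 1*418 + 283 = 701.
  i=9: a_9=2, p_9 = 2*3775 + 2251 = 9801, q_9 = 2*701 + 418 = 1820.
Indeed p_4^2 - 29*q_4^2 = 4900 - 4901 = -1, not +1.
Check: 9801^2 - 29*1820^2 = 96059601 - 96059600 = 1, so (x, y) = (9801, 1820) solves the equation, and by the theorem it is the least positive solution.

(x, y) = (9801, 1820)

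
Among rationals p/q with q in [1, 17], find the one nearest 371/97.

Expand x = 371/97 as a continued fraction with the Euclidean algorithm:
  371 = 3*97 + 80, so a_0 = 3.
  97 = 1*80 + 17, so a_1 = 1.
  80 = 4*17 + 12, so a_2 = 4.
  17 = 1*12 + 5, so a_3 = 1.
  12 = 2*5 + 2, so a_4 = 2.
  5 = 2*2 + 1, so a_5 = 2.
  2 = 2*1 + 0, so a_6 = 2.
so x = [3; 1, 4, 1, 2, 2, 2].
Convergents (p_i = a_i*p_{i-1} + p_{i-2}, q_i = a_i*q_{i-1} + q_{i-2} with p_{-2}=0, p_{-1}=1, q_{-2}=1, q_{-1}=0), until the denominator exceeds 17:
  i=0: a_0=3, p_0 = 3*1 + 0 = 3, q_0 = 3*0 + 1 = 1.
  i=1: a_1=1, p_1 = 1*3 + 1 = 4, q_1 = 1*1 + 0 = 1.
  i=2: a_2=4, p_2 = 4*4 + 3 = 19, q_2 = 4*1 + 1 = 5.
  i=3: a_3=1, p_3 = 1*19 + 4 = 23, q_3 = 1*5 + 1 = 6.
  i=4: a_4=2, p_4 = 2*23 + 19 = 65, q_4 = 2*6 + 5 = 17.
  i=5: a_5=2, p_5 = 2*65 + 23 = 153, q_5 = 2*17 + 6 = 40.
q_5 = 40 > 17, so the last convergent with denominator <= 17 is p_4/q_4 = 65/17.
The closest fraction with denominator <= 17 is either p_4/q_4 or the intermediate fraction (k*p_4 + p_3)/(k*q_4 + q_3) with the largest k >= 1 whose denominator stays <= 17; these approach x as k grows, and every other convergent or intermediate fraction in range is farther away.
Largest k: floor((17 - q_3)/q_4) = floor((17 - 6)/17) = 0.
Since k = 0, no intermediate fraction beyond p_4/q_4 has denominator <= 17, so the convergent 65/17 is the closest (its error is |371*17 - 65*97|/(97*17) = 2/1649).

65/17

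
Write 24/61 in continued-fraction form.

Run the Euclidean algorithm on 24 and 61; the successive quotients are the partial quotients a_0, a_1, ... (each step inverts the fractional part left over by the previous one):
  24 = 0*61 + 24, so a_0 = 0.
  61 = 2*24 + 13, so a_1 = 2.
  24 = 1*13 + 11, so a_2 = 1.
  13 = 1*11 + 2, so a_3 = 1.
  11 = 5*2 + 1, so a_4 = 5.
  2 = 2*1 + 0, so a_5 = 2.
The remainder reaches 0 after 6 divisions, so the expansion has 6 partial quotients, read off in order.

[0; 2, 1, 1, 5, 2]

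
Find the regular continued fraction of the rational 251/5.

Run the Euclidean algorithm on 251 and 5; the successive quotients are the partial quotients a_0, a_1, ... (each step inverts the fractional part left over by the previous one):
  251 = 50*5 + 1, so a_0 = 50.
  5 = 5*1 + 0, so a_1 = 5.
The remainder reaches 0 after 2 divisions, so the expansion has 2 partial quotients, read off in order.

[50; 5]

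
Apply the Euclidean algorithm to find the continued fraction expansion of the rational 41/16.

Run the Euclidean algorithm on 41 and 16; the successive quotients are the partial quotients a_0, a_1, ... (each step inverts the fractional part left over by the previous one):
  41 = 2*16 + 9, so a_0 = 2.
  16 = 1*9 + 7, so a_1 = 1.
  9 = 1*7 + 2, so a_2 = 1.
  7 = 3*2 + 1, so a_3 = 3.
  2 = 2*1 + 0, so a_4 = 2.
The remainder reaches 0 after 5 divisions, so the expansion has 5 partial quotients, read off in order.

[2; 1, 1, 3, 2]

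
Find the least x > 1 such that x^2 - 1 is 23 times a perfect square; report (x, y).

(x, y) = (24, 5)

First expand sqrt(23) as a continued fraction. With x_i = (sqrt(23) + m_i)/d_i and (m_0, d_0) = (0, 1): a_0 = floor(sqrt(23)) = 4, since 4^2 = 16 <= 23 < 25 = 5^2.
Iterate m_{i+1} = d_i*a_i - m_i, d_{i+1} = (23 - m_{i+1}^2)/d_i, a_{i+1} = floor((a_0 + m_{i+1})/d_{i+1}):
  m_1 = 1*4 - 0 = 4, d_1 = (23 - 4^2)/1 = 7/1 = 7, a_1 = floor((4 + 4)/7) = 1.
  m_2 = 7*1 - 4 = 3, d_2 = (23 - 3^2)/7 = 14/7 = 2, a_2 = floor((4 + 3)/2) = 3.
  m_3 = 2*3 - 3 = 3, d_3 = (23 - 3^2)/2 = 14/2 = 7, a_3 = floor((4 + 3)/7) = 1.
  m_4 = 7*1 - 3 = 4, d_4 = (23 - 4^2)/7 = 7/7 = 1, a_4 = floor((4 + 4)/1) = 8.
  m_5 = 1*8 - 4 = 4, d_5 = (23 - 4^2)/1 = 7/1 = 7: (m_5, d_5) = (m_1, d_1) = (4, 7), so from here the quotients repeat a_1, ..., a_4; the period length is 4.
So sqrt(23) = [4; (1, 3, 1, 8)] with period length k = 4.
k is even, so the fundamental solution of x^2 - 23y^2 = 1 is (p_{k-1}, q_{k-1}) = (p_3, q_3); compute convergents through index 3.
Convergents (p_i = a_i*p_{i-1} + p_{i-2}, q_i = a_i*q_{i-1} + q_{i-2} with p_{-2}=0, p_{-1}=1, q_{-2}=1, q_{-1}=0):
  i=0: a_0=4, p_0 = 4*1 + 0 = 4, q_0 = 4*0 + 1 = 1.
  i=1: a_1=1, p_1 = 1*4 + 1 = 5, q_1 = 1*1 + 0 = 1.
  i=2: a_2=3, p_2 = 3*5 + 4 = 19, q_2 = 3*1 + 1 = 4.
  i=3: a_3=1, p_3 = 1*19 + 5 = 24, q_3 = 1*4 + 1 = 5.
Check: 24^2 - 23*5^2 = 576 - 575 = 1, so (x, y) = (24, 5) solves the equation, and by the theorem it is the least positive solution.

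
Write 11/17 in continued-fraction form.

[0; 1, 1, 1, 5]

Run the Euclidean algorithm on 11 and 17; the successive quotients are the partial quotients a_0, a_1, ... (each step inverts the fractional part left over by the previous one):
  11 = 0*17 + 11, so a_0 = 0.
  17 = 1*11 + 6, so a_1 = 1.
  11 = 1*6 + 5, so a_2 = 1.
  6 = 1*5 + 1, so a_3 = 1.
  5 = 5*1 + 0, so a_4 = 5.
The remainder reaches 0 after 5 divisions, so the expansion has 5 partial quotients, read off in order.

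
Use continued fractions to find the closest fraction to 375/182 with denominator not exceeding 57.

Expand x = 375/182 as a continued fraction with the Euclidean algorithm:
  375 = 2*182 + 11, so a_0 = 2.
  182 = 16*11 + 6, so a_1 = 16.
  11 = 1*6 + 5, so a_2 = 1.
  6 = 1*5 + 1, so a_3 = 1.
  5 = 5*1 + 0, so a_4 = 5.
so x = [2; 16, 1, 1, 5].
Convergents (p_i = a_i*p_{i-1} + p_{i-2}, q_i = a_i*q_{i-1} + q_{i-2} with p_{-2}=0, p_{-1}=1, q_{-2}=1, q_{-1}=0), until the denominator exceeds 57:
  i=0: a_0=2, p_0 = 2*1 + 0 = 2, q_0 = 2*0 + 1 = 1.
  i=1: a_1=16, p_1 = 16*2 + 1 = 33, q_1 = 16*1 + 0 = 16.
  i=2: a_2=1, p_2 = 1*33 + 2 = 35, q_2 = 1*16 + 1 = 17.
  i=3: a_3=1, p_3 = 1*35 + 33 = 68, q_3 = 1*17 + 16 = 33.
  i=4: a_4=5, p_4 = 5*68 + 35 = 375, q_4 = 5*33 + 17 = 182.
q_4 = 182 > 57, so the last convergent with denominator <= 57 is p_3/q_3 = 68/33.
The closest fraction with denominator <= 57 is either p_3/q_3 or the intermediate fraction (k*p_3 + p_2)/(k*q_3 + q_2) with the largest k >= 1 whose denominator stays <= 57; these approach x as k grows, and every other convergent or intermediate fraction in range is farther away.
Largest k: floor((57 - q_2)/q_3) = floor((57 - 17)/33) = 1.
That gives (1*68 + 35)/(1*33 + 17) = 103/50.
Compare the errors: |x - 68/33| = |375*33 - 68*182|/(182*33) = 1/6006, and |x - 103/50| = |375*50 - 103*182|/(182*50) = 4/9100.
Cross-multiplying, 1*9100 = 9100 < 24024 = 4*6006, so 1/6006 is smaller: the convergent 68/33 is closer to x than 103/50.

68/33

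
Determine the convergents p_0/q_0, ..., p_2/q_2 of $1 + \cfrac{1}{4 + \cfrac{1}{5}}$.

1/1, 5/4, 26/21

Using the convergent recurrence p_i = a_i*p_{i-1} + p_{i-2}, q_i = a_i*q_{i-1} + q_{i-2} with p_{-2}=0, p_{-1}=1, q_{-2}=1, q_{-1}=0:
  i=0: a_0=1, p_0 = 1*1 + 0 = 1, q_0 = 1*0 + 1 = 1.
  i=1: a_1=4, p_1 = 4*1 + 1 = 5, q_1 = 4*1 + 0 = 4.
  i=2: a_2=5, p_2 = 5*5 + 1 = 26, q_2 = 5*4 + 1 = 21.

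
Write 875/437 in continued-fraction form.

[2; 437]

Run the Euclidean algorithm on 875 and 437; the successive quotients are the partial quotients a_0, a_1, ... (each step inverts the fractional part left over by the previous one):
  875 = 2*437 + 1, so a_0 = 2.
  437 = 437*1 + 0, so a_1 = 437.
The remainder reaches 0 after 2 divisions, so the expansion has 2 partial quotients, read off in order.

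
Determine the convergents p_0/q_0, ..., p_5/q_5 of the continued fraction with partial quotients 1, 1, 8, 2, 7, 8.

Using the convergent recurrence p_i = a_i*p_{i-1} + p_{i-2}, q_i = a_i*q_{i-1} + q_{i-2} with p_{-2}=0, p_{-1}=1, q_{-2}=1, q_{-1}=0:
  i=0: a_0=1, p_0 = 1*1 + 0 = 1, q_0 = 1*0 + 1 = 1.
  i=1: a_1=1, p_1 = 1*1 + 1 = 2, q_1 = 1*1 + 0 = 1.
  i=2: a_2=8, p_2 = 8*2 + 1 = 17, q_2 = 8*1 + 1 = 9.
  i=3: a_3=2, p_3 = 2*17 + 2 = 36, q_3 = 2*9 + 1 = 19.
  i=4: a_4=7, p_4 = 7*36 + 17 = 269, q_4 = 7*19 + 9 = 142.
  i=5: a_5=8, p_5 = 8*269 + 36 = 2188, q_5 = 8*142 + 19 = 1155.

1/1, 2/1, 17/9, 36/19, 269/142, 2188/1155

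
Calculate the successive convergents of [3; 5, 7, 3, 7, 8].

Using the convergent recurrence p_i = a_i*p_{i-1} + p_{i-2}, q_i = a_i*q_{i-1} + q_{i-2} with p_{-2}=0, p_{-1}=1, q_{-2}=1, q_{-1}=0:
  i=0: a_0=3, p_0 = 3*1 + 0 = 3, q_0 = 3*0 + 1 = 1.
  i=1: a_1=5, p_1 = 5*3 + 1 = 16, q_1 = 5*1 + 0 = 5.
  i=2: a_2=7, p_2 = 7*16 + 3 = 115, q_2 = 7*5 + 1 = 36.
  i=3: a_3=3, p_3 = 3*115 + 16 = 361, q_3 = 3*36 + 5 = 113.
  i=4: a_4=7, p_4 = 7*361 + 115 = 2642, q_4 = 7*113 + 36 = 827.
  i=5: a_5=8, p_5 = 8*2642 + 361 = 21497, q_5 = 8*827 + 113 = 6729.

3/1, 16/5, 115/36, 361/113, 2642/827, 21497/6729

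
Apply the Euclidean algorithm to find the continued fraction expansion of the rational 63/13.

Run the Euclidean algorithm on 63 and 13; the successive quotients are the partial quotients a_0, a_1, ... (each step inverts the fractional part left over by the previous one):
  63 = 4*13 + 11, so a_0 = 4.
  13 = 1*11 + 2, so a_1 = 1.
  11 = 5*2 + 1, so a_2 = 5.
  2 = 2*1 + 0, so a_3 = 2.
The remainder reaches 0 after 4 divisions, so the expansion has 4 partial quotients, read off in order.

[4; 1, 5, 2]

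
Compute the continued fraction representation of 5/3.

[1; 1, 2]

Run the Euclidean algorithm on 5 and 3; the successive quotients are the partial quotients a_0, a_1, ... (each step inverts the fractional part left over by the previous one):
  5 = 1*3 + 2, so a_0 = 1.
  3 = 1*2 + 1, so a_1 = 1.
  2 = 2*1 + 0, so a_2 = 2.
The remainder reaches 0 after 3 divisions, so the expansion has 3 partial quotients, read off in order.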